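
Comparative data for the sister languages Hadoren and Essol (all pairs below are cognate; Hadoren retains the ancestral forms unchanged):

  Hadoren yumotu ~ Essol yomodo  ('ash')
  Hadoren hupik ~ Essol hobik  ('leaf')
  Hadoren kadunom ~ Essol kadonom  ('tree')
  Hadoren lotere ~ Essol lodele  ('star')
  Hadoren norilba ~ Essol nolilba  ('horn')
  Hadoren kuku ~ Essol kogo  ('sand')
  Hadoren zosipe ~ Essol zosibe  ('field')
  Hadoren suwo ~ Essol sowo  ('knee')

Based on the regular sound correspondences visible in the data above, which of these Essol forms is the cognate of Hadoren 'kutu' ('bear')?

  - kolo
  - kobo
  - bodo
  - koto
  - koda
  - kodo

kodo

kuku ~ kogo, suwo ~ sowo — Hadoren u corresponds to Essol o after a consonant, before a consonant other than r, m, n, p, b, f, v.
yumotu ~ yomodo — Hadoren t corresponds to Essol d between vowels (before a back vowel).
yumotu ~ yomodo, kuku ~ kogo — Hadoren u corresponds to Essol o word-finally.
Applying these to Hadoren 'kutu':
  kutu → kotu   (u→o after a consonant, before a consonant other than r, m, n, p, b, f, v)
  kotu → kodu   (t→d between vowels (before a back vowel))
  kodu → kodo   (u→o word-finally)
So the Essol cognate is 'kodo'.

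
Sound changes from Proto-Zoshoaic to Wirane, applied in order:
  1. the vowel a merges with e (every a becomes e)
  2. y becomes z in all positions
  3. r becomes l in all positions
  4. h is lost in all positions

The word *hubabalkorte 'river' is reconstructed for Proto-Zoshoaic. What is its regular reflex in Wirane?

Wirane: *hubabalkorte > hubebelkorte > hubebelkolte > ubebelkolte  (by vowel merger, unconditioned shift, h-loss)

ubebelkolte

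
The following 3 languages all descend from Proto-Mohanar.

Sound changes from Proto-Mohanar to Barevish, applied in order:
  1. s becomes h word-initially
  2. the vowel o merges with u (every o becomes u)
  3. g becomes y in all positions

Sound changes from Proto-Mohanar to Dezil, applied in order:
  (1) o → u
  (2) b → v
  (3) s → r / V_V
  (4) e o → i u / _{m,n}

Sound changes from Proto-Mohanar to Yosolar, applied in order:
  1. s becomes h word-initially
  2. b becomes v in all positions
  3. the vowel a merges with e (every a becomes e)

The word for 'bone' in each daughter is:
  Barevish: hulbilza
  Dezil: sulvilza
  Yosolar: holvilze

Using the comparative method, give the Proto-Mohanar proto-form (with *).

Position 1: Barevish has h, Dezil has s, Yosolar has h. Dezil preserves s here (none of its changes turn any other segment into s), so the proto-segment is *s.
Position 4: Barevish has b, Dezil has v, Yosolar has v. Barevish preserves b here (none of its changes turn any other segment into b), so the proto-segment is *b.
This points to *solbilza. Verify forward in each daughter:
Barevish: *solbilza
  solbilza → holbilza   [debuccalisation]
  holbilza → hulbilza   [vowel merger]
  hulbilza (rule 3 does not apply)
  giving Barevish hulbilza.
Dezil: start from *solbilza.
  rule 1 (vowel merger): solbilza → sulbilza
  rule 2 (unconditioned shift): sulbilza → sulvilza
  rule 3: no change — sulvilza
  rule 4: no change — sulvilza
  ⇒ Dezil sulvilza
Yosolar: *solbilza
  solbilza → holbilza   [debuccalisation]
  holbilza → holvilza   [unconditioned shift]
  holvilza → holvilze   [vowel merger]
  giving Yosolar holvilze.
No other proto-form is consistent with every reflex, so the reconstruction is *solbilza.

*solbilza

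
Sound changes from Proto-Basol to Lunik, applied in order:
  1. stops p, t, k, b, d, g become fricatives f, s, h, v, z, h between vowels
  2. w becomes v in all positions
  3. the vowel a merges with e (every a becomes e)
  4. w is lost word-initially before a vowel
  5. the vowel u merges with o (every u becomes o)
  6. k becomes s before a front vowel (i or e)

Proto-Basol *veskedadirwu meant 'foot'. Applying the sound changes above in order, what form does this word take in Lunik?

Lunik: *veskedadirwu
  veskedadirwu → veskezazirwu   [intervocalic lenition]
  veskezazirwu → veskezazirvu   [unconditioned shift]
  veskezazirvu → veskezezirvu   [vowel merger]
  veskezezirvu (rule 4 does not apply)
  veskezezirvu → veskezezirvo   [vowel merger]
  veskezezirvo → vessezezirvo   [palatalisation]
  giving Lunik vessezezirvo.

vessezezirvo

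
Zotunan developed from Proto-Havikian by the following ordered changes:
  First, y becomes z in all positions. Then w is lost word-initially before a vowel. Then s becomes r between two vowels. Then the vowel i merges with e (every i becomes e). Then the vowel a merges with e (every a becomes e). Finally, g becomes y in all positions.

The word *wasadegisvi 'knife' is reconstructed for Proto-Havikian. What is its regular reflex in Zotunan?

eredeyesve

Zotunan: start from *wasadegisvi.
  rule 1: no change — wasadegisvi
  rule 2 (glide loss): wasadegisvi → asadegisvi
  rule 3 (rhotacism): asadegisvi → aradegisvi
  rule 4 (vowel merger): aradegisvi → aradegesve
  rule 5 (vowel merger): aradegesve → eredegesve
  rule 6 (unconditioned shift): eredegesve → eredeyesve
  ⇒ Zotunan eredeyesve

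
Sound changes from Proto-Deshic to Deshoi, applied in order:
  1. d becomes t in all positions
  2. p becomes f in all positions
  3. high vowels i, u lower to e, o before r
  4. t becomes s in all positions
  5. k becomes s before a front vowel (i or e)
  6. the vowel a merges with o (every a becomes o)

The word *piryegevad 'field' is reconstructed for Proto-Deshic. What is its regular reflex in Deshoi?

feryegevos

Deshoi: *piryegevad > piryegevat > firyegevat > feryegevat > feryegevas > feryegevos  (by unconditioned shift, unconditioned shift, pre-rhotic lowering, unconditioned shift, vowel merger)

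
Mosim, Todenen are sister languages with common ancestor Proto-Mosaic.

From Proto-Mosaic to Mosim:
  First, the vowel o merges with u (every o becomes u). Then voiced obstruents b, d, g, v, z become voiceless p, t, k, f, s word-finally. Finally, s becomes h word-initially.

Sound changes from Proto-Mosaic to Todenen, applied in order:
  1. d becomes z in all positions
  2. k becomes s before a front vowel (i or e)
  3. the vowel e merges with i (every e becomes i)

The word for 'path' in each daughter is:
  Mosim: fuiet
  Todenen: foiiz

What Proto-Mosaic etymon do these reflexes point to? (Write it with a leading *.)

Position 5: Mosim has t, Todenen has z. Taking the neighbouring segments as reconstructed: Mosim t could go back to *t or *d; Todenen z could go back to *d or *z — the one source consistent with every daughter is *d.
Position 4: Mosim has e, Todenen has i. Mosim preserves e here (none of its changes turn any other segment into e), so the proto-segment is *e.
Position 2: Mosim has u, Todenen has o. Todenen preserves o here (none of its changes turn any other segment into o), so the proto-segment is *o.
Continuing position by position gives *foied; check it forward:
Mosim: *foied
  foied → fuied   [vowel merger]
  fuied → fuiet   [final devoicing]
  fuiet (rule 3 does not apply)
  giving Mosim fuiet.
Todenen: *foied
  foied → foiez   [unconditioned shift]
  foiez (rule 2 does not apply)
  foiez → foiiz   [vowel merger]
  giving Todenen foiiz.
No other proto-form is consistent with every reflex, so the reconstruction is *foied.

*foied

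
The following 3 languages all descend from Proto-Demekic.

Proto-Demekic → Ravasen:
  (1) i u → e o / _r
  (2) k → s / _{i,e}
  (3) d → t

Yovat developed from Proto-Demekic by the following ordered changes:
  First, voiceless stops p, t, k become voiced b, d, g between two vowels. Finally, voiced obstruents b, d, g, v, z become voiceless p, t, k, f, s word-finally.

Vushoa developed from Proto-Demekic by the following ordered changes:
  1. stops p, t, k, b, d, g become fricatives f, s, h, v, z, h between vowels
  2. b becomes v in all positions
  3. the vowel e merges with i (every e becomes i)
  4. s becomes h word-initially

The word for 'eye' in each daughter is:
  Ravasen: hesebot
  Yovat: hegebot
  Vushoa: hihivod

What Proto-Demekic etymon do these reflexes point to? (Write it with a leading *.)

Position 3: Ravasen has s, Yovat has g, Vushoa has h. Taking the neighbouring segments as reconstructed: Ravasen s could go back to *k or *s; Yovat g could go back to *k or *g; Vushoa h could go back to *k or *g or *h — the one source consistent with every daughter is *k.
Position 2: Ravasen has e, Yovat has e, Vushoa has i. Yovat preserves e here (none of its changes turn any other segment into e), so the proto-segment is *e.
Position 4: Ravasen has e, Yovat has e, Vushoa has i. Yovat preserves e here (none of its changes turn any other segment into e), so the proto-segment is *e.
Continuing position by position gives *hekebod; check it forward:
Ravasen: *hekebod > hesebod > hesebot  (by palatalisation, unconditioned shift)
Yovat: *hekebod > hegebod > hegebot  (by intervocalic voicing, final devoicing)
Vushoa: start from *hekebod.
  rule 1 (intervocalic lenition): hekebod → hehevod
  rule 2: no change — hehevod
  rule 3 (vowel merger): hehevod → hihivod
  rule 4: no change — hihivod
  ⇒ Vushoa hihivod
No other proto-form is consistent with every reflex, so the reconstruction is *hekebod.

*hekebod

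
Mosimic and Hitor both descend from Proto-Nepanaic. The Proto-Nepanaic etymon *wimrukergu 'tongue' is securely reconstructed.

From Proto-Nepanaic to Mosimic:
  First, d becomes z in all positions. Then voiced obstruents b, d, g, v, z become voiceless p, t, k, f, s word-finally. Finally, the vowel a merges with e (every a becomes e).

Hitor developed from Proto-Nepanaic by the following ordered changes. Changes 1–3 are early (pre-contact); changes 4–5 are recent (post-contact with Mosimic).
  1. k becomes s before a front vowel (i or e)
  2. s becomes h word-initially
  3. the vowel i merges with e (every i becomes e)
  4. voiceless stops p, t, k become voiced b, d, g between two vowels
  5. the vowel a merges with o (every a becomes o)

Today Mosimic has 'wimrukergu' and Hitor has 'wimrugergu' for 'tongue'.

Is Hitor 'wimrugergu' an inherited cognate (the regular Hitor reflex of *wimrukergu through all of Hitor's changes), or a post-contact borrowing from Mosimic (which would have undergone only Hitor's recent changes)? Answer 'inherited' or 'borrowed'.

If inherited, *wimrukergu would pass through all of Hitor's changes:
Hitor: *wimrukergu
  wimrukergu → wimrusergu   [palatalisation]
  wimrusergu (rule 2 does not apply)
  wimrusergu → wemrusergu   [vowel merger]
  wemrusergu (rule 4 does not apply)
  wemrusergu (rule 5 does not apply)
  giving Hitor wemrusergu.
If borrowed from Mosimic 'wimrukergu' after the early changes, it would undergo only the recent ones:
  rule 4 (intervocalic voicing): wimrukergu → wimrugergu
  rule 5 (vowel merger): no change (wimrugergu)
  ⇒ as a loan: wimrugergu
Hitor 'wimrugergu' matches the loan outcome 'wimrugergu', not the inherited 'wemrusergu' — it skipped the early Hitor changes, so it was borrowed from Mosimic.

borrowed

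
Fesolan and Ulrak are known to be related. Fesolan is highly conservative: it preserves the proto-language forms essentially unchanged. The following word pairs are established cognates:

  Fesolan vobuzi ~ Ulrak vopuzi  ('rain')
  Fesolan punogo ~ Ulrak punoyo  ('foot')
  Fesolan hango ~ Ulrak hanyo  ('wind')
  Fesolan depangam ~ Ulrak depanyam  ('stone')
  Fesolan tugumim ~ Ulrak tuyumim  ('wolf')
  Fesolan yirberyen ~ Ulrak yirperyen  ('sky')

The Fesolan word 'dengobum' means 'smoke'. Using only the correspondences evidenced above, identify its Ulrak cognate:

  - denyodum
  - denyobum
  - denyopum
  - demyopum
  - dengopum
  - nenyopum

denyopum

hango ~ hanyo — Fesolan g corresponds to Ulrak y after a consonant, before a back vowel.
vobuzi ~ vopuzi — Fesolan b corresponds to Ulrak p between vowels (before a back vowel).
Applying these to Fesolan 'dengobum':
  dengobum → denyobum   (g→y after a consonant, before a back vowel)
  denyobum → denyopum   (b→p between vowels (before a back vowel))
So the Ulrak cognate is 'denyopum'.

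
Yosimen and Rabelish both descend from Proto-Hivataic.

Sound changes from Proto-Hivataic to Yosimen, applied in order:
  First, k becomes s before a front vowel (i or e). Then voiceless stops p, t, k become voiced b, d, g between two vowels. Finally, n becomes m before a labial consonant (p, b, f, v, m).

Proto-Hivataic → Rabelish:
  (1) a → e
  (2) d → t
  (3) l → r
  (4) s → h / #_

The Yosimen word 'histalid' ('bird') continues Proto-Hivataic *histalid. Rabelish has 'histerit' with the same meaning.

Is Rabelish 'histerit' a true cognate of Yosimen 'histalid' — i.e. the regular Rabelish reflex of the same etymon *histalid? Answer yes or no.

yes

Derive the expected Rabelish reflex of *histalid:
Rabelish: start from *histalid.
  rule 1 (vowel merger): histalid → histelid
  rule 2 (unconditioned shift): histelid → histelit
  rule 3 (unconditioned shift): histelit → histerit
  rule 4: no change — histerit
  ⇒ Rabelish histerit
Rabelish 'histerit' matches the regular reflex exactly, so the pair is cognate.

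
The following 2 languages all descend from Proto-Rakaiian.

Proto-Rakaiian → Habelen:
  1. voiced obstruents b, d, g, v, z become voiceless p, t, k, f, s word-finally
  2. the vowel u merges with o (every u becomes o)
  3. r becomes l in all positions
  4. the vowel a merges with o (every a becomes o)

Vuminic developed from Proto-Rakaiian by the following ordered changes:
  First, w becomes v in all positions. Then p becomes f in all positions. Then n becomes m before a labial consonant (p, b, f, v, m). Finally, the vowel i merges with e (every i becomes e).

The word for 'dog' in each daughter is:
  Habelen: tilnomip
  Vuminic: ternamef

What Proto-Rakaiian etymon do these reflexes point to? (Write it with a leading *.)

Position 8: Habelen has p, Vuminic has f. Taking the neighbouring segments as reconstructed: Habelen p could go back to *p or *b; Vuminic f could go back to *p or *f — the one source consistent with every daughter is *p.
Position 5: Habelen has o, Vuminic has a. Vuminic preserves a here (none of its changes turn any other segment into a), so the proto-segment is *a.
This points to *tirnamip. Verify forward in each daughter:
Habelen: *tirnamip > tilnamip > tilnomip  (by unconditioned shift, vowel merger)
Vuminic: *tirnamip > tirnamif > ternamef  (by unconditioned shift, vowel merger)
Only *tirnamip yields all of Habelen tilnomip, Vuminic ternamef.

*tirnamip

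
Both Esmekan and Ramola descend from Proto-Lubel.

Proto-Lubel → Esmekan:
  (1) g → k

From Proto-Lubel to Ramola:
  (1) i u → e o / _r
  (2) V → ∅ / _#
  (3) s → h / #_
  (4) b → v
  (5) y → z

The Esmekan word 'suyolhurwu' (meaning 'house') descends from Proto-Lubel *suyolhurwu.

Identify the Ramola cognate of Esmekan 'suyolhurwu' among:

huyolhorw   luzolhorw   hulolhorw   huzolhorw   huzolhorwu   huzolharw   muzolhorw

huzolhorw

Ramola: start from *suyolhurwu.
  rule 1 (pre-rhotic lowering): suyolhurwu → suyolhorwu
  rule 2 (apocope): suyolhorwu → suyolhorw
  rule 3 (debuccalisation): suyolhorw → huyolhorw
  rule 4: no change — huyolhorw
  rule 5 (unconditioned shift): huyolhorw → huzolhorw
  ⇒ Ramola huzolhorw
Among the options, 'huzolhorw' alone shows every Ramola change applied in order.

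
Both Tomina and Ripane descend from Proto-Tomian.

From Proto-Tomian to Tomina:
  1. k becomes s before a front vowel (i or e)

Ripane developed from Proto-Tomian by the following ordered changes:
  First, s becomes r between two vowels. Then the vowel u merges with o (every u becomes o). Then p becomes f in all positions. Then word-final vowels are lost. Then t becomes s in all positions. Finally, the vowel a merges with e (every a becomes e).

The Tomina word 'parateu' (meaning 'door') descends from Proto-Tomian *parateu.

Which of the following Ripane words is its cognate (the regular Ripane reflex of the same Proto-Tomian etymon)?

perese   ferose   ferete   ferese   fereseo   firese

Ripane: *parateu
  parateu (rule 1 does not apply)
  parateu → parateo   [vowel merger]
  parateo → farateo   [unconditioned shift]
  farateo → farate   [apocope]
  farate → farase   [unconditioned shift]
  farase → ferese   [vowel merger]
  giving Ripane ferese.

ferese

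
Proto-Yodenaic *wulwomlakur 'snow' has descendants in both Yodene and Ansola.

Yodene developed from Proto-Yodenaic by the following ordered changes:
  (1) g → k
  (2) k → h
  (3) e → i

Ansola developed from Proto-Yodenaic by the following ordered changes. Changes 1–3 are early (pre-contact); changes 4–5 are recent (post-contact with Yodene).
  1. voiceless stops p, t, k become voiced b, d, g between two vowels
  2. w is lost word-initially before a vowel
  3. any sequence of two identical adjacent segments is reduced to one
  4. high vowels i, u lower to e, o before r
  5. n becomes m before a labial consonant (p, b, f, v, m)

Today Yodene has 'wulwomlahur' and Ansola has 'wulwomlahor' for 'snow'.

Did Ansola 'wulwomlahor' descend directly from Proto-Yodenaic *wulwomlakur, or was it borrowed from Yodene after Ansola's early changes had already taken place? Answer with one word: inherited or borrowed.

borrowed

If inherited, *wulwomlakur would pass through all of Ansola's changes:
Ansola: *wulwomlakur > wulwomlagur > ulwomlagur > ulwomlagor  (by intervocalic voicing, glide loss, pre-rhotic lowering)
If borrowed from Yodene 'wulwomlahur' after the early changes, it would undergo only the recent ones:
  rule 4 (pre-rhotic lowering): wulwomlahur → wulwomlahor
  rule 5 (nasal place assimilation): no change (wulwomlahor)
  ⇒ as a loan: wulwomlahor
Ansola 'wulwomlahor' matches the loan outcome 'wulwomlahor', not the inherited 'ulwomlagor' — it skipped the early Ansola changes, so it was borrowed from Yodene.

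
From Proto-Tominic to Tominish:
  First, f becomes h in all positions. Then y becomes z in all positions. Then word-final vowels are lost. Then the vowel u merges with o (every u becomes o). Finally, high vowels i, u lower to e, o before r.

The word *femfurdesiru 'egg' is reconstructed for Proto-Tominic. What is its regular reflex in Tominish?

Tominish: start from *femfurdesiru.
  rule 1 (unconditioned shift): femfurdesiru → hemhurdesiru
  rule 2: no change — hemhurdesiru
  rule 3 (apocope): hemhurdesiru → hemhurdesir
  rule 4 (vowel merger): hemhurdesir → hemhordesir
  rule 5 (pre-rhotic lowering): hemhordesir → hemhordeser
  ⇒ Tominish hemhordeser

hemhordeser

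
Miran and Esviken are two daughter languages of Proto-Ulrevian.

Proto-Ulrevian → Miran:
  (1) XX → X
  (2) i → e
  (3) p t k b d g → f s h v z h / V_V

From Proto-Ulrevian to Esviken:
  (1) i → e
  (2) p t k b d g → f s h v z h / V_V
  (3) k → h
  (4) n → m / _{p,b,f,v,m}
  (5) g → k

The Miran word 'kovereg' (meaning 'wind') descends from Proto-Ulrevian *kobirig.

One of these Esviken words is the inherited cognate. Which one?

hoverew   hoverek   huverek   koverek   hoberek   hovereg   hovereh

hoverek

Esviken: start from *kobirig.
  rule 1 (vowel merger): kobirig → kobereg
  rule 2 (intervocalic lenition): kobereg → kovereg
  rule 3 (unconditioned shift): kovereg → hovereg
  rule 4: no change — hovereg
  rule 5 (unconditioned shift): hovereg → hoverek
  ⇒ Esviken hoverek
Only 'hoverek' matches the regular Esviken development of *kobirig.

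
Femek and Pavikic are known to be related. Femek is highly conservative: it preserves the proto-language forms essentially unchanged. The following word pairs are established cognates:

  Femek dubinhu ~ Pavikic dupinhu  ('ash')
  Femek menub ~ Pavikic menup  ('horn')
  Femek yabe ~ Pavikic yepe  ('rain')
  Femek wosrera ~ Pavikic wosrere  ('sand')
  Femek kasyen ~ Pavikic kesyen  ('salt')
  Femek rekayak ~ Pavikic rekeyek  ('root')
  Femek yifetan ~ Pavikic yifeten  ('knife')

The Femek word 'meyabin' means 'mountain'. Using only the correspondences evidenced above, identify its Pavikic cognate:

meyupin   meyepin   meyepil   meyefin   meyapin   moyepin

yabe ~ yepe — Femek a corresponds to Pavikic e after a consonant, before a labial obstruent.
dubinhu ~ dupinhu — Femek b corresponds to Pavikic p between vowels (before a front vowel).
Applying these to Femek 'meyabin':
  meyabin → meyebin   (a→e after a consonant, before a labial obstruent)
  meyebin → meyepin   (b→p between vowels (before a front vowel))
So the Pavikic cognate is 'meyepin'.

meyepin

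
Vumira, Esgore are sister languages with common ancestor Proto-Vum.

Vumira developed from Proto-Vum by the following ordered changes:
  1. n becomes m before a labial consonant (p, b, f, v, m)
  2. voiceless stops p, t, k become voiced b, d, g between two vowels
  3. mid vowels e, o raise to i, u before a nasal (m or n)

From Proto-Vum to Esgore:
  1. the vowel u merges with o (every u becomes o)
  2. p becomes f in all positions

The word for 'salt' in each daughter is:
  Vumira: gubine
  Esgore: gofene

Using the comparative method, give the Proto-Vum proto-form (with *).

*gupene

Position 3: Vumira has b, Esgore has f. Taking the neighbouring segments as reconstructed: Vumira b could go back to *p or *b; Esgore f could go back to *p or *f — the one source consistent with every daughter is *p.
Position 4: Vumira has i, Esgore has e. Esgore preserves e here (none of its changes turn any other segment into e), so the proto-segment is *e.
Continuing position by position gives *gupene; check it forward:
Vumira: *gupene
  gupene (rule 1 does not apply)
  gupene → gubene   [intervocalic voicing]
  gubene → gubine   [pre-nasal raising]
  giving Vumira gubine.
Esgore: start from *gupene.
  rule 1 (vowel merger): gupene → gopene
  rule 2 (unconditioned shift): gopene → gofene
  ⇒ Esgore gofene
Only *gupene yields all of Vumira gubine, Esgore gofene.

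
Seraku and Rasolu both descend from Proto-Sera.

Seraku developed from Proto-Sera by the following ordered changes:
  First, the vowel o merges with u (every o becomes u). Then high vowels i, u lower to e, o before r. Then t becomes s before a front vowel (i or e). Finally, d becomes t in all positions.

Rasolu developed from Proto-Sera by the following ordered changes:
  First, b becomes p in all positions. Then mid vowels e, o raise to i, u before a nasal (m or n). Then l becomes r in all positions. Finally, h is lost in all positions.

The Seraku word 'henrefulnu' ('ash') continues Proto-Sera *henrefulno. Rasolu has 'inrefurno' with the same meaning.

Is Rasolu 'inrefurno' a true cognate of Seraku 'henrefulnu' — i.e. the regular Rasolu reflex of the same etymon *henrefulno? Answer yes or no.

Derive the expected Rasolu reflex of *henrefulno:
Rasolu: *henrefulno
  henrefulno (rule 1 does not apply)
  henrefulno → hinrefulno   [pre-nasal raising]
  hinrefulno → hinrefurno   [unconditioned shift]
  hinrefurno → inrefurno   [h-loss]
  giving Rasolu inrefurno.
Rasolu 'inrefurno' matches the regular reflex exactly, so the pair is cognate.

yes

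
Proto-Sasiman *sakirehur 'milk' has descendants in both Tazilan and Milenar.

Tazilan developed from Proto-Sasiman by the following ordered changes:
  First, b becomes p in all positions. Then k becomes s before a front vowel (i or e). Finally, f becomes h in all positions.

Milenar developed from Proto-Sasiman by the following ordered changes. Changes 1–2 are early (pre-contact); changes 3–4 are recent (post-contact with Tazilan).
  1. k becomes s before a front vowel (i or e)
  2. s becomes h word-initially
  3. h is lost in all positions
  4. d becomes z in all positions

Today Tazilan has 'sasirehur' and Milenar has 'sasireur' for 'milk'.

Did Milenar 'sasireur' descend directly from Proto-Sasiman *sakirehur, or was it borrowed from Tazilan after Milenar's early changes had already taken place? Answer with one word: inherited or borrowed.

borrowed

If inherited, *sakirehur would pass through all of Milenar's changes:
Milenar: *sakirehur > sasirehur > hasirehur > asireur  (by palatalisation, debuccalisation, h-loss)
If borrowed from Tazilan 'sasirehur' after the early changes, it would undergo only the recent ones:
  rule 3 (h-loss): sasirehur → sasireur
  rule 4 (unconditioned shift): no change (sasireur)
  ⇒ as a loan: sasireur
Milenar 'sasireur' matches the loan outcome 'sasireur', not the inherited 'asireur' — it skipped the early Milenar changes, so it was borrowed from Tazilan.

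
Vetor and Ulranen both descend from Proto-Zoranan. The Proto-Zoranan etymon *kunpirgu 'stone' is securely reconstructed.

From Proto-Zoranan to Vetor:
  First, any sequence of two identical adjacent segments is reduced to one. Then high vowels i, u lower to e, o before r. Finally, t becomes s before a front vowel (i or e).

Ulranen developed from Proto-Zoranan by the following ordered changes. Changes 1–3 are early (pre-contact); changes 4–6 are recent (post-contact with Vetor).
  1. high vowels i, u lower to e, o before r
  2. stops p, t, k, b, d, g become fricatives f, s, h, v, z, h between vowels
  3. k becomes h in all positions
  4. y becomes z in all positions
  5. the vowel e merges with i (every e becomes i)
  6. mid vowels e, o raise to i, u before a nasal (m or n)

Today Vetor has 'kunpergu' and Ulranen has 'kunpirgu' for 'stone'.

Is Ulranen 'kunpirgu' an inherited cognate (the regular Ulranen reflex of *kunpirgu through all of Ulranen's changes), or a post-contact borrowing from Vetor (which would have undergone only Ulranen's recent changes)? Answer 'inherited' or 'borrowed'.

borrowed

If inherited, *kunpirgu would pass through all of Ulranen's changes:
Ulranen: start from *kunpirgu.
  rule 1 (pre-rhotic lowering): kunpirgu → kunpergu
  rule 2: no change — kunpergu
  rule 3 (unconditioned shift): kunpergu → hunpergu
  rule 4: no change — hunpergu
  rule 5 (vowel merger): hunpergu → hunpirgu
  rule 6: no change — hunpirgu
  ⇒ Ulranen hunpirgu
If borrowed from Vetor 'kunpergu' after the early changes, it would undergo only the recent ones:
  rule 4 (unconditioned shift): no change (kunpergu)
  rule 5 (vowel merger): kunpergu → kunpirgu
  rule 6 (pre-nasal raising): no change (kunpirgu)
  ⇒ as a loan: kunpirgu
Ulranen 'kunpirgu' matches the loan outcome 'kunpirgu', not the inherited 'hunpirgu' — it skipped the early Ulranen changes, so it was borrowed from Vetor.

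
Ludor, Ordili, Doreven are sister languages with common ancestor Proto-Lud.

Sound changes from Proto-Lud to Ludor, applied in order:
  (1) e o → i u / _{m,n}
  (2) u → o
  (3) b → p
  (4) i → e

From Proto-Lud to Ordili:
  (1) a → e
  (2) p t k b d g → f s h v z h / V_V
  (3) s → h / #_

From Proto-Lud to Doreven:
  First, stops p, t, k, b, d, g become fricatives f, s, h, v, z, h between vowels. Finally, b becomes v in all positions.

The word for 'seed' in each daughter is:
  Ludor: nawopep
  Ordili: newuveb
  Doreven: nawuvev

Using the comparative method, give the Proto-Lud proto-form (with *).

*nawubeb

Position 5: Ludor has p, Ordili has v, Doreven has v. Taking the neighbouring segments as reconstructed: Ludor p could go back to *p or *b; Ordili v could go back to *b or *v; Doreven v could go back to *b or *v — the one source consistent with every daughter is *b.
Position 2: Ludor has a, Ordili has e, Doreven has a. Ludor preserves a here (none of its changes turn any other segment into a), so the proto-segment is *a.
Position 4: Ludor has o, Ordili has u, Doreven has u. Ordili preserves u here (none of its changes turn any other segment into u), so the proto-segment is *u.
Verify the candidate proto-form against each daughter:
Ludor: start from *nawubeb.
  rule 1: no change — nawubeb
  rule 2 (vowel merger): nawubeb → nawobeb
  rule 3 (unconditioned shift): nawobeb → nawopep
  rule 4: no change — nawopep
  ⇒ Ludor nawopep
Ordili: start from *nawubeb.
  rule 1 (vowel merger): nawubeb → newubeb
  rule 2 (intervocalic lenition): newubeb → newuveb
  rule 3: no change — newuveb
  ⇒ Ordili newuveb
Doreven: *nawubeb > nawuveb > nawuvev  (by intervocalic lenition, unconditioned shift)
Only *nawubeb yields all of Ludor nawopep, Ordili newuveb, Doreven nawuvev.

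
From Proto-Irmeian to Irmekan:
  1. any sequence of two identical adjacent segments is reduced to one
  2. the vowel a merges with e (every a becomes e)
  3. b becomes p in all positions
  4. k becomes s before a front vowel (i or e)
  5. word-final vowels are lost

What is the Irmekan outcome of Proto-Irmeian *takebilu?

tesepil

Irmekan: *takebilu > tekebilu > tekepilu > tesepilu > tesepil  (by vowel merger, unconditioned shift, palatalisation, apocope)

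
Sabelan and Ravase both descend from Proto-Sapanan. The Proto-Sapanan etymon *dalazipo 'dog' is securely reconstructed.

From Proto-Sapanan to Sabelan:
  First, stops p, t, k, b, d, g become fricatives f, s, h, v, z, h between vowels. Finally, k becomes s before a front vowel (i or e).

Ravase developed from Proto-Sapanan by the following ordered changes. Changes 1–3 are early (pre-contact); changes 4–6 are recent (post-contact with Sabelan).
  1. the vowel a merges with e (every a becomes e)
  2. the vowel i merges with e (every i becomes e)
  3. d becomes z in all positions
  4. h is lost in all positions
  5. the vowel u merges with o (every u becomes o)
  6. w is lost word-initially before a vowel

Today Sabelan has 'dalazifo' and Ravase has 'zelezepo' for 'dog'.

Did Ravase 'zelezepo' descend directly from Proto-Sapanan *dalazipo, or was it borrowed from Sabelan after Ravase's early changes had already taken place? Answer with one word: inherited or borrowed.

If inherited, *dalazipo would pass through all of Ravase's changes:
Ravase: start from *dalazipo.
  rule 1 (vowel merger): dalazipo → delezipo
  rule 2 (vowel merger): delezipo → delezepo
  rule 3 (unconditioned shift): delezepo → zelezepo
  rule 4: no change — zelezepo
  rule 5: no change — zelezepo
  rule 6: no change — zelezepo
  ⇒ Ravase zelezepo
If borrowed from Sabelan 'dalazifo' after the early changes, it would undergo only the recent ones:
  rule 4 (h-loss): no change (dalazifo)
  rule 5 (vowel merger): no change (dalazifo)
  rule 6 (glide loss): no change (dalazifo)
  ⇒ as a loan: dalazifo
Ravase 'zelezepo' matches the inherited outcome exactly, so it is an inherited cognate, not a loan.

inherited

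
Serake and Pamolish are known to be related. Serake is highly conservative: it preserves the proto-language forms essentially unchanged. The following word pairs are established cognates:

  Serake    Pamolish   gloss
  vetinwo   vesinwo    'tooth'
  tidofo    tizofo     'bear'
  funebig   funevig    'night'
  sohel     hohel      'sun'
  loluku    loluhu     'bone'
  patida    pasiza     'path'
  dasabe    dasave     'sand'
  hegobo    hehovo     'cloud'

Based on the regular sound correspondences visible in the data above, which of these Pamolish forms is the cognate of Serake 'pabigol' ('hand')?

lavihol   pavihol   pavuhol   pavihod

pavihol

funebig ~ funevig — Serake b corresponds to Pamolish v between vowels (before a front vowel).
hegobo ~ hehovo — Serake g corresponds to Pamolish h between vowels (before a back vowel).
Applying these to Serake 'pabigol':
  pabigol → pavigol   (b→v between vowels (before a front vowel))
  pavigol → pavihol   (g→h between vowels (before a back vowel))
So the Pamolish cognate is 'pavihol'.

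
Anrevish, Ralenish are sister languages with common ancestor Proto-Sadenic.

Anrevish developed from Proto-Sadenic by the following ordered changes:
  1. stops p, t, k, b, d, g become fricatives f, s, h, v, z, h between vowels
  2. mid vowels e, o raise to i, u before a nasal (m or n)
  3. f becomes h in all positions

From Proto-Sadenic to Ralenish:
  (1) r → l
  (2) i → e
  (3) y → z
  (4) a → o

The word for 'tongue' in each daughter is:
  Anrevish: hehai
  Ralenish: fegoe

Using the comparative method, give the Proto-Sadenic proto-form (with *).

*fegai

Position 3: Anrevish has h, Ralenish has g. Ralenish preserves g here (none of its changes turn any other segment into g), so the proto-segment is *g.
Position 1: Anrevish has h, Ralenish has f. Ralenish preserves f here (none of its changes turn any other segment into f), so the proto-segment is *f.
Continuing position by position gives *fegai; check it forward:
Anrevish: *fegai
  fegai → fehai   [intervocalic lenition]
  fehai (rule 2 does not apply)
  fehai → hehai   [unconditioned shift]
  giving Anrevish hehai.
Ralenish: *fegai > fegae > fegoe  (by vowel merger, vowel merger)
*fegai is the unique common source.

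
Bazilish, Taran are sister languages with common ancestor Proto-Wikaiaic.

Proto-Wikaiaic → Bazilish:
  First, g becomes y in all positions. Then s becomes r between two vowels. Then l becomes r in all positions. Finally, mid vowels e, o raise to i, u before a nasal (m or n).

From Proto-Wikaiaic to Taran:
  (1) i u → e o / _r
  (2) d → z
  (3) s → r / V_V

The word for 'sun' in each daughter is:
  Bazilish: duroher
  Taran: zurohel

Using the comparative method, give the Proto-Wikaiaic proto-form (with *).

*dusohel

Position 7: Bazilish has r, Taran has l. Taran preserves l here (none of its changes turn any other segment into l), so the proto-segment is *l.
Position 3: Bazilish has r, Taran has r. Taking the neighbouring segments as reconstructed: Bazilish r could go back to *s or *l or *r; Taran r can only go back to *s — the one source consistent with every daughter is *s.
Continuing position by position gives *dusohel; check it forward:
Bazilish: *dusohel > durohel > duroher  (by rhotacism, unconditioned shift)
Taran: *dusohel
  dusohel (rule 1 does not apply)
  dusohel → zusohel   [unconditioned shift]
  zusohel → zurohel   [rhotacism]
  giving Taran zurohel.
*dusohel is the unique common source.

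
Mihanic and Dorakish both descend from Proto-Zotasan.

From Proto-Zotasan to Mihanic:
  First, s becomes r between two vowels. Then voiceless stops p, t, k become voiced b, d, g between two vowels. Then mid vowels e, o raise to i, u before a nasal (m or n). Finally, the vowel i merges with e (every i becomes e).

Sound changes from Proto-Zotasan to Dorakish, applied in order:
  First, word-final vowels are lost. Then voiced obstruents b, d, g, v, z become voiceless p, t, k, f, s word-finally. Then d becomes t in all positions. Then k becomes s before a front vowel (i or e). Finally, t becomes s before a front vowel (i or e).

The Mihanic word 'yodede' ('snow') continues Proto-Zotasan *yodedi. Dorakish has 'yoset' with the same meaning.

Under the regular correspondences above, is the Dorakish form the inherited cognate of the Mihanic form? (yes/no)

yes

Derive the expected Dorakish reflex of *yodedi:
Dorakish: start from *yodedi.
  rule 1 (apocope): yodedi → yoded
  rule 2 (final devoicing): yoded → yodet
  rule 3 (unconditioned shift): yodet → yotet
  rule 4: no change — yotet
  rule 5 (palatalisation): yotet → yoset
  ⇒ Dorakish yoset
Dorakish 'yoset' matches the regular reflex exactly, so the pair is cognate.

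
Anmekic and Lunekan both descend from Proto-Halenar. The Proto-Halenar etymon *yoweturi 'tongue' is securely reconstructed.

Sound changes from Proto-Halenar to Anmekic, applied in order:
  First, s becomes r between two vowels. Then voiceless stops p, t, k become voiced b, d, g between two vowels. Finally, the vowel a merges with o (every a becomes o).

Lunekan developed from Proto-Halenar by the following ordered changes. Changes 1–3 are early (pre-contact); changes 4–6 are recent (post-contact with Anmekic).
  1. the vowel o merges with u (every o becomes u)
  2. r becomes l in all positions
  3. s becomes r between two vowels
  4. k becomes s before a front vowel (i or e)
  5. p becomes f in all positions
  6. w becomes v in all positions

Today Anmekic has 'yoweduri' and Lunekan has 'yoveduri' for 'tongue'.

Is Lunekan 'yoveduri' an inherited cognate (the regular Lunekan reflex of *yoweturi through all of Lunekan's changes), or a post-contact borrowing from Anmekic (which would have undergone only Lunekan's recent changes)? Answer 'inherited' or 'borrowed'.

If inherited, *yoweturi would pass through all of Lunekan's changes:
Lunekan: *yoweturi > yuweturi > yuwetuli > yuvetuli  (by vowel merger, unconditioned shift, unconditioned shift)
If borrowed from Anmekic 'yoweduri' after the early changes, it would undergo only the recent ones:
  rule 4 (palatalisation): no change (yoweduri)
  rule 5 (unconditioned shift): no change (yoweduri)
  rule 6 (unconditioned shift): yoweduri → yoveduri
  ⇒ as a loan: yoveduri
Lunekan 'yoveduri' matches the loan outcome 'yoveduri', not the inherited 'yuvetuli' — it skipped the early Lunekan changes, so it was borrowed from Anmekic.

borrowed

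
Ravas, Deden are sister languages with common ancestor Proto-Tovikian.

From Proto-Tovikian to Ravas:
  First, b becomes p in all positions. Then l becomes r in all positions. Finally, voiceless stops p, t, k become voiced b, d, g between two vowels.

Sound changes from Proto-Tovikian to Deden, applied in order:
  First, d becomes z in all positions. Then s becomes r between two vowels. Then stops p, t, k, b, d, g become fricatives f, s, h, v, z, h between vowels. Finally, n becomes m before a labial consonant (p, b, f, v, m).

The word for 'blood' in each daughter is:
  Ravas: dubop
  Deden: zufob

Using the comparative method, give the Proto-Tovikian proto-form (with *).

Position 1: Ravas has d, Deden has z. Taking the neighbouring segments as reconstructed: Ravas d can only go back to *d; Deden z could go back to *d or *z — the one source consistent with every daughter is *d.
Position 5: Ravas has p, Deden has b. Deden preserves b here (none of its changes turn any other segment into b), so the proto-segment is *b.
Position 3: Ravas has b, Deden has f. Taking the neighbouring segments as reconstructed: Ravas b could go back to *p or *b; Deden f could go back to *p or *f — the one source consistent with every daughter is *p.
The remaining positions agree across the daughters. Check the candidate against every language:
Ravas: *dupob > dupop > dubop  (by unconditioned shift, intervocalic voicing)
Deden: start from *dupob.
  rule 1 (unconditioned shift): dupob → zupob
  rule 2: no change — zupob
  rule 3 (intervocalic lenition): zupob → zufob
  rule 4: no change — zufob
  ⇒ Deden zufob
No other proto-form is consistent with every reflex, so the reconstruction is *dupob.

*dupob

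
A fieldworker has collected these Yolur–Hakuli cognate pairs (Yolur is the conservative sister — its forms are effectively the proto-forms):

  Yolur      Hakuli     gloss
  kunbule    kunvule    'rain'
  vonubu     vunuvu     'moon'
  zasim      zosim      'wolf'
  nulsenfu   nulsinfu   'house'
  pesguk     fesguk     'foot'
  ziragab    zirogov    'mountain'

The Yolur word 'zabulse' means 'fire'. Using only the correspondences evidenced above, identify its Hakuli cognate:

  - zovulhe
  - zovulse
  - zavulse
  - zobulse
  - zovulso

zovulse

ziragab ~ zirogov — Yolur a corresponds to Hakuli o after a consonant, before a labial obstruent.
vonubu ~ vunuvu — Yolur b corresponds to Hakuli v between vowels (before a back vowel).
Applying these to Yolur 'zabulse':
  zabulse → zobulse   (a→o after a consonant, before a labial obstruent)
  zobulse → zovulse   (b→v between vowels (before a back vowel))
So the Hakuli cognate is 'zovulse'.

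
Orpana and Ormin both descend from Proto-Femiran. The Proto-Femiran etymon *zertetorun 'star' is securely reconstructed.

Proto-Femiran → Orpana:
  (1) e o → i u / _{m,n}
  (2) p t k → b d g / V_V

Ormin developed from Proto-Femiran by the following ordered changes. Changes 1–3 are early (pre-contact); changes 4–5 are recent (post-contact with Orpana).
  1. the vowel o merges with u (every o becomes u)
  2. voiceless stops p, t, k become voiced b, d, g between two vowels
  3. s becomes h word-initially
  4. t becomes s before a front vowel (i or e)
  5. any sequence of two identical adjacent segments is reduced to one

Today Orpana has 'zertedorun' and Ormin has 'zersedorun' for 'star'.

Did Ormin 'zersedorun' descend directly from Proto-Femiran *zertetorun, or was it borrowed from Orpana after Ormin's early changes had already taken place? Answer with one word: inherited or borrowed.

If inherited, *zertetorun would pass through all of Ormin's changes:
Ormin: *zertetorun
  zertetorun → zerteturun   [vowel merger]
  zerteturun → zertedurun   [intervocalic voicing]
  zertedurun (rule 3 does not apply)
  zertedurun → zersedurun   [palatalisation]
  zersedurun (rule 5 does not apply)
  giving Ormin zersedurun.
If borrowed from Orpana 'zertedorun' after the early changes, it would undergo only the recent ones:
  rule 4 (palatalisation): zertedorun → zersedorun
  rule 5 (degemination): no change (zersedorun)
  ⇒ as a loan: zersedorun
Ormin 'zersedorun' matches the loan outcome 'zersedorun', not the inherited 'zersedurun' — it skipped the early Ormin changes, so it was borrowed from Orpana.

borrowed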